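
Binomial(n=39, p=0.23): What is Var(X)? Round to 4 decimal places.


Var = n*p*(1-p) = 39 * 0.23 * 0.77 = 6.9069

6.9069


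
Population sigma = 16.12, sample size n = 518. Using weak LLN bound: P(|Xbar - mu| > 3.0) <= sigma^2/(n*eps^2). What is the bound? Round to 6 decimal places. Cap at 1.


bound = min(1, sigma^2/(n*eps^2))
sigma^2 = 16.12^2 = 259.8544
n*eps^2 = 518 * 3.0^2 = 518 * 9 = 4662
sigma^2/(n*eps^2) = 259.8544 / 4662 ≈ 0.05573882

0.055739


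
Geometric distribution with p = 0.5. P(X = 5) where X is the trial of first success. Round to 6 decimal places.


P = (1-p)^(k-1) * p
(1-p)^(k-1) = 0.5^4 = 0.0625
P = 0.0625 * 0.5 = 0.03125

0.031250


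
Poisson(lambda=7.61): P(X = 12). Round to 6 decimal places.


P = e^(-lam) * lam^k / k!
e^(-7.61) ≈ 0.0004954719
lam^k = 7.61^12 ≈ 37723838875.673285
k! = 12! = 479001600
P = 0.0004954719 * 37723838875.673285 / 479001600 ≈ 0.039021

0.039021


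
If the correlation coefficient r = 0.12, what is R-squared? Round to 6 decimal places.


R^2 = r^2 = (0.12)^2 = 0.0144

0.014400


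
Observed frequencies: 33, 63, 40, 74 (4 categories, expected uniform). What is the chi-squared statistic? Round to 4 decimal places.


chi2 = sum((O-E)^2/E), E = total/4
total = 210, E = 210/4 = 52.5
(33 - 52.5)^2 / 52.5 = 380.25 / 52.5 = 507/70 ≈ 7.242857
(63 - 52.5)^2 / 52.5 = 110.25 / 52.5 = 2.1
(40 - 52.5)^2 / 52.5 = 156.25 / 52.5 = 125/42 ≈ 2.976190
(74 - 52.5)^2 / 52.5 = 462.25 / 52.5 = 1849/210 ≈ 8.804762
chi2 = 2218/105 ≈ 21.123810

21.1238


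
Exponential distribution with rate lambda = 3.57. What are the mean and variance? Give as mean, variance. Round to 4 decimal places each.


mean = 1/lam, var = 1/lam^2
mean = 1 / 3.57 = 100/357 ≈ 0.280112
lam^2 = 3.57^2 = 12.7449
var = 1 / 12.7449 ≈ 0.078463

0.2801, 0.0785


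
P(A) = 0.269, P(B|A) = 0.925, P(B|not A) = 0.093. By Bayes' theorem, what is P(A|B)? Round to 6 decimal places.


P(A|B) = P(B|A)*P(A) / P(B), P(B) = P(B|A)*P(A) + P(B|not A)*P(not A)
P(B|A)*P(A) = 0.925 * 0.269 = 0.248825
P(B|not A)*P(not A) = 0.093 * 0.731 = 0.067983
P(B) = 0.248825 + 0.067983 = 0.316808
P(A|B) = 0.248825 / 0.316808 ≈ 0.78541262

0.785413


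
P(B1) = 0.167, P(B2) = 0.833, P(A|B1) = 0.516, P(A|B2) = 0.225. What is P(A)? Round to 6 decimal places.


P(A) = P(A|B1)*P(B1) + P(A|B2)*P(B2)
P(A|B1)*P(B1) = 0.516 * 0.167 = 0.086172
P(A|B2)*P(B2) = 0.225 * 0.833 = 0.187425
P(A) = 0.086172 + 0.187425 = 0.273597

0.273597


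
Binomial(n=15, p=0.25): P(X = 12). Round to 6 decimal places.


P = C(n,k) * p^k * (1-p)^(n-k)
C(15,12) = 455
p^k = 0.25^12 ≈ 0.00000005960464
(1-p)^(n-k) = 0.75^3 = 0.421875
P = 455 * 0.00000005960464 * 0.421875 ≈ 0.000011

0.000011


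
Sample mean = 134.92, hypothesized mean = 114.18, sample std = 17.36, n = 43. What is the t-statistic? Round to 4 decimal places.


t = (xbar - mu0) / (s/sqrt(n))
xbar - mu0 = 134.92 - 114.18 = 20.74
sqrt(43) ≈ 6.55743852
s/sqrt(n) = 17.36 / 6.55743852 ≈ 2.64737518
t = 20.74 / 2.64737518 ≈ 7.834175

7.8342


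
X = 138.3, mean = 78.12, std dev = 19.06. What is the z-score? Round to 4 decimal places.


z = (X - mu) / sigma
X - mu = 138.3 - 78.12 = 60.18
z = 60.18 / 19.06 = 3009/953 ≈ 3.157398

3.1574


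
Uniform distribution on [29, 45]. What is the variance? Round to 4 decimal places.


Var = (b-a)^2 / 12
(b-a)^2 = (45 - 29)^2 = 256
Var = 256/12 ≈ 21.333333

21.3333


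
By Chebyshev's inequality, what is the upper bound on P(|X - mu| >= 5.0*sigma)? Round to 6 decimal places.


P <= 1/k^2
k^2 = 5.0^2 = 25
1/k^2 = 1 / 25 = 0.04

0.040000


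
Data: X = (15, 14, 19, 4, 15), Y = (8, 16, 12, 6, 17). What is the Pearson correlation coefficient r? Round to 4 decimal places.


r = sum((xi-xbar)(yi-ybar)) / sqrt(sum((xi-xbar)^2) * sum((yi-ybar)^2))
n = 5, xbar = 67/5 = 13.4, ybar = 59/5 = 11.8
Sxy = sum((xi-xbar)(yi-ybar)) = 60.4
Sxx = sum((xi-xbar)^2) = 125.2
Syy = sum((yi-ybar)^2) = 92.8
sqrt(Sxx*Syy) ≈ 107.789424
r = Sxy / sqrt(Sxx*Syy) = 60.4 / 107.789424 ≈ 0.560352

0.5604


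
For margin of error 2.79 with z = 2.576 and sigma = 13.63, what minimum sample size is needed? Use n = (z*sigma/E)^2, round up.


z*sigma/E = 2.576 * 13.63 / 2.79 ≈ 12.584545
(z*sigma/E)^2 ≈ 158.370768
round up: n = 159

159


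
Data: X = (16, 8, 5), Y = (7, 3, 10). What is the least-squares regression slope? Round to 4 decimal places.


b = sum((xi-xbar)(yi-ybar)) / sum((xi-xbar)^2)
n = 3, xbar = 29/3 ≈ 9.666667, ybar = 20/3 ≈ 6.666667
Sxy = sum((xi-xbar)(yi-ybar)) = -22/3 ≈ -7.333333
Sxx = sum((xi-xbar)^2) = 194/3 ≈ 64.666667
b = Sxy / Sxx = -11/97 ≈ -0.113402

-0.1134


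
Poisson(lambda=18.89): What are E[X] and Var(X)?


E[X] = Var(X) = lambda = 18.89

18.89, 18.89


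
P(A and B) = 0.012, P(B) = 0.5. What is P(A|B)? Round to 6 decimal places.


P(A|B) = P(A and B) / P(B) = 0.012 / 0.5 = 0.024

0.024000


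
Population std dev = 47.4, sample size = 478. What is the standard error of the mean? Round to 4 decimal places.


SE = sigma / sqrt(n)
sqrt(478) ≈ 21.863211
SE = 47.4 / 21.863211 ≈ 2.168026

2.1680


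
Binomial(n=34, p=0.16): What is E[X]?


E[X] = n*p = 34 * 0.16 = 5.44

5.44


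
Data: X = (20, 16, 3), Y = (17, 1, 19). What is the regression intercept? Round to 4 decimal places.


a = ybar - b*xbar, where b = sum((xi-xbar)(yi-ybar)) / sum((xi-xbar)^2)
n = 3, xbar = 39/3 = 13, ybar = 37/3 ≈ 12.333333
Sxy = sum((xi-xbar)(yi-ybar)) = -68
Sxx = sum((xi-xbar)^2) = 158
b = Sxy / Sxx = -34/79 ≈ -0.430380
a = 12.333333 - (-0.430380) * 13 = 4249/237 ≈ 17.928270

17.9283


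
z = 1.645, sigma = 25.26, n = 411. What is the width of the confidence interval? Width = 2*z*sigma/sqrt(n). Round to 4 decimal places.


width = 2*z*sigma/sqrt(n)
2*z*sigma = 2 * 1.645 * 25.26 = 83.1054
sqrt(411) ≈ 20.273135
width = 83.1054 / 20.273135 ≈ 4.099287

4.0993


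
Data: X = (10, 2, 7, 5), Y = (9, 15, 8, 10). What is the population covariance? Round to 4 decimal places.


Cov = (1/n)*sum((xi-xbar)(yi-ybar))
n = 4, xbar = 24/4 = 6, ybar = 42/4 = 10.5
sum((xi-xbar)(yi-ybar)) = -26
Cov = -26 / 4 = -6.5

-6.5000


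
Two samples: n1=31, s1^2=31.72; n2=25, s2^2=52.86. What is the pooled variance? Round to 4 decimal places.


sp^2 = ((n1-1)*s1^2 + (n2-1)*s2^2)/(n1+n2-2)
(n1-1)*s1^2 = 30 * 31.72 = 951.6
(n2-1)*s2^2 = 24 * 52.86 = 1268.64
numerator = 951.6 + 1268.64 = 2220.24
n1+n2-2 = 54
sp^2 = 2220.24 / 54 = 9251/225 ≈ 41.115556

41.1156


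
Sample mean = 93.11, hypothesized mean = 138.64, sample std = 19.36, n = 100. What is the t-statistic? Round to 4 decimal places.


t = (xbar - mu0) / (s/sqrt(n))
xbar - mu0 = 93.11 - 138.64 = -45.53
sqrt(100) = 10
s/sqrt(n) = 19.36 / 10 = 1.936
t = -45.53 / 1.936 = -22765/968 ≈ -23.517562

-23.5176


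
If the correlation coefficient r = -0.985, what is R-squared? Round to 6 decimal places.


R^2 = r^2 = (-0.985)^2 = 0.970225

0.970225


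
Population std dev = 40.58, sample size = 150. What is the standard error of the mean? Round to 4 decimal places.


SE = sigma / sqrt(n)
sqrt(150) ≈ 12.247449
SE = 40.58 / 12.247449 ≈ 3.313343

3.3133


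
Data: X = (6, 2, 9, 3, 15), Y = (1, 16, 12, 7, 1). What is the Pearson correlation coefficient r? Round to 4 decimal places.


r = sum((xi-xbar)(yi-ybar)) / sqrt(sum((xi-xbar)^2) * sum((yi-ybar)^2))
n = 5, xbar = 35/5 = 7, ybar = 37/5 = 7.4
Sxy = sum((xi-xbar)(yi-ybar)) = -77
Sxx = sum((xi-xbar)^2) = 110
Syy = sum((yi-ybar)^2) = 177.2
sqrt(Sxx*Syy) ≈ 139.613753
r = Sxy / sqrt(Sxx*Syy) = -77 / 139.613753 ≈ -0.551522

-0.5515


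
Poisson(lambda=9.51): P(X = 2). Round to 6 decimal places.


P = e^(-lam) * lam^k / k!
e^(-9.51) ≈ 0.00007410704
lam^k = 9.51^2 = 90.4401
k! = 2! = 2
P = 0.00007410704 * 90.4401 / 2 ≈ 0.003351

0.003351


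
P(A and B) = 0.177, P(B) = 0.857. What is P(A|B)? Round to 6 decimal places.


P(A|B) = P(A and B) / P(B) = 0.177 / 0.857 = 177/857 ≈ 0.20653442

0.206534


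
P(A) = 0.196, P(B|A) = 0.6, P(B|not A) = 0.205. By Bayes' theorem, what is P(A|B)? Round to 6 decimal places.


P(A|B) = P(B|A)*P(A) / P(B), P(B) = P(B|A)*P(A) + P(B|not A)*P(not A)
P(B|A)*P(A) = 0.6 * 0.196 = 0.1176
P(B|not A)*P(not A) = 0.205 * 0.804 = 0.16482
P(B) = 0.1176 + 0.16482 = 0.28242
P(A|B) = 0.1176 / 0.28242 = 1960/4707 ≈ 0.41640110

0.416401


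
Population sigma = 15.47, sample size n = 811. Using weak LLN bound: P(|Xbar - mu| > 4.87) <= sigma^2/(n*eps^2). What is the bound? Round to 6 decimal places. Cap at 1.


bound = min(1, sigma^2/(n*eps^2))
sigma^2 = 15.47^2 = 239.3209
n*eps^2 = 811 * 4.87^2 = 811 * 23.7169 = 19234.4059
sigma^2/(n*eps^2) = 239.3209 / 19234.4059 ≈ 0.01244233

0.012442


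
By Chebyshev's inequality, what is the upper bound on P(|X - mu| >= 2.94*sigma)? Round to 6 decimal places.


P <= 1/k^2
k^2 = 2.94^2 = 8.6436
1/k^2 = 1 / 8.6436 ≈ 0.11569254

0.115693


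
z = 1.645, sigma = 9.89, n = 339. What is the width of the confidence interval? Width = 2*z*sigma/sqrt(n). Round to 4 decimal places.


width = 2*z*sigma/sqrt(n)
2*z*sigma = 2 * 1.645 * 9.89 = 32.5381
sqrt(339) ≈ 18.411953
width = 32.5381 / 18.411953 ≈ 1.767227

1.7672


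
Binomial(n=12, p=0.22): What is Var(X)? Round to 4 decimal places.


Var = n*p*(1-p) = 12 * 0.22 * 0.78 = 2.0592

2.0592


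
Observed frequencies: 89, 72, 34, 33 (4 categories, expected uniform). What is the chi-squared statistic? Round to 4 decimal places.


chi2 = sum((O-E)^2/E), E = total/4
total = 228, E = 228/4 = 57
(89 - 57)^2 / 57 = 1024 / 57 = 1024/57 ≈ 17.964912
(72 - 57)^2 / 57 = 225 / 57 = 75/19 ≈ 3.947368
(34 - 57)^2 / 57 = 529 / 57 = 529/57 ≈ 9.280702
(33 - 57)^2 / 57 = 576 / 57 = 192/19 ≈ 10.105263
chi2 = 2354/57 ≈ 41.298246

41.2982


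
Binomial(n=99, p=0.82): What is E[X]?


E[X] = n*p = 99 * 0.82 = 81.18

81.18


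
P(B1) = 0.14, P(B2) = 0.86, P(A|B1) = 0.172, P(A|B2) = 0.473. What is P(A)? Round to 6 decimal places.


P(A) = P(A|B1)*P(B1) + P(A|B2)*P(B2)
P(A|B1)*P(B1) = 0.172 * 0.14 = 0.02408
P(A|B2)*P(B2) = 0.473 * 0.86 = 0.40678
P(A) = 0.02408 + 0.40678 = 0.43086

0.430860


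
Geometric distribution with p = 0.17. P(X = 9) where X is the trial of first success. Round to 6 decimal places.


P = (1-p)^(k-1) * p
(1-p)^(k-1) = 0.83^8 ≈ 0.2252292
P = 0.2252292 * 0.17 ≈ 0.03828897

0.038289


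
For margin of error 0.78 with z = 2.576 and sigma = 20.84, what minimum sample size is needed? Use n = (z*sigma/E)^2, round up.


z*sigma/E = 2.576 * 20.84 / 0.78 = 335524/4875 ≈ 68.825436
(z*sigma/E)^2 ≈ 4736.940626
round up: n = 4737

4737


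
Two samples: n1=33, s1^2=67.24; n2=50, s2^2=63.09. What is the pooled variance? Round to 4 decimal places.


sp^2 = ((n1-1)*s1^2 + (n2-1)*s2^2)/(n1+n2-2)
(n1-1)*s1^2 = 32 * 67.24 = 2151.68
(n2-1)*s2^2 = 49 * 63.09 = 3091.41
numerator = 2151.68 + 3091.41 = 5243.09
n1+n2-2 = 81
sp^2 = 5243.09 / 81 = 524309/8100 ≈ 64.729506

64.7295


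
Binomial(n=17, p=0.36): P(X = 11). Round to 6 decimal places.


P = C(n,k) * p^k * (1-p)^(n-k)
C(17,11) = 12376
p^k = 0.36^11 ≈ 0.00001316217
(1-p)^(n-k) = 0.64^6 ≈ 0.06871948
P = 12376 * 0.00001316217 * 0.06871948 ≈ 0.011194

0.011194


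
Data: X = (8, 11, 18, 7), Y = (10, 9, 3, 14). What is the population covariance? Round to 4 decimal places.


Cov = (1/n)*sum((xi-xbar)(yi-ybar))
n = 4, xbar = 44/4 = 11, ybar = 36/4 = 9
sum((xi-xbar)(yi-ybar)) = -65
Cov = -65 / 4 = -16.25

-16.2500


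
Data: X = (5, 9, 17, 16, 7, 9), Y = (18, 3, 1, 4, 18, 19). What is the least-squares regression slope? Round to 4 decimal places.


b = sum((xi-xbar)(yi-ybar)) / sum((xi-xbar)^2)
n = 6, xbar = 63/6 = 10.5, ybar = 63/6 = 10.5
Sxy = sum((xi-xbar)(yi-ybar)) = -166.5
Sxx = sum((xi-xbar)^2) = 119.5
b = Sxy / Sxx = -333/239 ≈ -1.393305

-1.3933


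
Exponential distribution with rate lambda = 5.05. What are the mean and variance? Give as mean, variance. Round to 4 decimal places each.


mean = 1/lam, var = 1/lam^2
mean = 1 / 5.05 = 20/101 ≈ 0.198020
lam^2 = 5.05^2 = 25.5025
var = 1 / 25.5025 ≈ 0.039212

0.1980, 0.0392


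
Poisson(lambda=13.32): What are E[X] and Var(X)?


E[X] = Var(X) = lambda = 13.32

13.32, 13.32


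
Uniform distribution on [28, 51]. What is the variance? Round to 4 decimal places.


Var = (b-a)^2 / 12
(b-a)^2 = (51 - 28)^2 = 529
Var = 529/12 ≈ 44.083333

44.0833


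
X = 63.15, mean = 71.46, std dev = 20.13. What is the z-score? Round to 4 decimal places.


z = (X - mu) / sigma
X - mu = 63.15 - 71.46 = -8.31
z = -8.31 / 20.13 = -277/671 ≈ -0.412817

-0.4128


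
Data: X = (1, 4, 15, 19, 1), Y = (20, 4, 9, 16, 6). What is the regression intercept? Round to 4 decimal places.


a = ybar - b*xbar, where b = sum((xi-xbar)(yi-ybar)) / sum((xi-xbar)^2)
n = 5, xbar = 40/5 = 8, ybar = 55/5 = 11
Sxy = sum((xi-xbar)(yi-ybar)) = 41
Sxx = sum((xi-xbar)^2) = 284
b = Sxy / Sxx = 41/284 ≈ 0.144366
a = 11 - 0.144366 * 8 = 699/71 ≈ 9.845070

9.8451


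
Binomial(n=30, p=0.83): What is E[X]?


E[X] = n*p = 30 * 0.83 = 24.9

24.9


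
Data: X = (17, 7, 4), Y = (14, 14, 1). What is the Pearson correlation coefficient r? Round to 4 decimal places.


r = sum((xi-xbar)(yi-ybar)) / sqrt(sum((xi-xbar)^2) * sum((yi-ybar)^2))
n = 3, xbar = 28/3 ≈ 9.333333, ybar = 29/3 ≈ 9.666667
Sxy = sum((xi-xbar)(yi-ybar)) = 208/3 ≈ 69.333333
Sxx = sum((xi-xbar)^2) = 278/3 ≈ 92.666667
Syy = sum((yi-ybar)^2) = 338/3 ≈ 112.666667
sqrt(Sxx*Syy) ≈ 102.178493
r = Sxy / sqrt(Sxx*Syy) = 69.333333 / 102.178493 ≈ 0.678551

0.6786


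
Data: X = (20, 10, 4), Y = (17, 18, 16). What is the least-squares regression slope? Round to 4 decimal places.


b = sum((xi-xbar)(yi-ybar)) / sum((xi-xbar)^2)
n = 3, xbar = 34/3 ≈ 11.333333, ybar = 51/3 = 17
Sxy = sum((xi-xbar)(yi-ybar)) = 6
Sxx = sum((xi-xbar)^2) = 392/3 ≈ 130.666667
b = Sxy / Sxx = 9/196 ≈ 0.045918

0.0459


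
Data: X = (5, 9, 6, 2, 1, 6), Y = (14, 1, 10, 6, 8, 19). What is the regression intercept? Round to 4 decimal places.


a = ybar - b*xbar, where b = sum((xi-xbar)(yi-ybar)) / sum((xi-xbar)^2)
n = 6, xbar = 29/6 ≈ 4.833333, ybar = 58/6 = 29/3 ≈ 9.666667
Sxy = sum((xi-xbar)(yi-ybar)) = -22/3 ≈ -7.333333
Sxx = sum((xi-xbar)^2) = 257/6 ≈ 42.833333
b = Sxy / Sxx = -44/257 ≈ -0.171206
a = 9.666667 - (-0.171206) * 4.833333 = 2697/257 ≈ 10.494163

10.4942


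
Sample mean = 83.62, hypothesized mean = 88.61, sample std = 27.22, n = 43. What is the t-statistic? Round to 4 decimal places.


t = (xbar - mu0) / (s/sqrt(n))
xbar - mu0 = 83.62 - 88.61 = -4.99
sqrt(43) ≈ 6.55743852
s/sqrt(n) = 27.22 / 6.55743852 ≈ 4.15101108
t = -4.99 / 4.15101108 ≈ -1.202117

-1.2021


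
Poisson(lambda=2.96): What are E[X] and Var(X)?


E[X] = Var(X) = lambda = 2.96

2.96, 2.96


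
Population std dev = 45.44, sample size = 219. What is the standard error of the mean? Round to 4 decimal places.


SE = sigma / sqrt(n)
sqrt(219) ≈ 14.798649
SE = 45.44 / 14.798649 ≈ 3.070551

3.0706


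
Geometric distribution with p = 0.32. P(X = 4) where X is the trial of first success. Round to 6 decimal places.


P = (1-p)^(k-1) * p
(1-p)^(k-1) = 0.68^3 = 0.314432
P = 0.314432 * 0.32 ≈ 0.1006182

0.100618


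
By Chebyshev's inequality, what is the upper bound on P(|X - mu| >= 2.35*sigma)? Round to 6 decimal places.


P <= 1/k^2
k^2 = 2.35^2 = 5.5225
1/k^2 = 1 / 5.5225 = 400/2209 ≈ 0.18107741

0.181077


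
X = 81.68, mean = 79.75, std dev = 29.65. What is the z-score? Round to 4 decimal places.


z = (X - mu) / sigma
X - mu = 81.68 - 79.75 = 1.93
z = 1.93 / 29.65 = 193/2965 ≈ 0.065093

0.0651


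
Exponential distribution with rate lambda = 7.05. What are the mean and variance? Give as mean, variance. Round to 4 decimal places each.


mean = 1/lam, var = 1/lam^2
mean = 1 / 7.05 = 20/141 ≈ 0.141844
lam^2 = 7.05^2 = 49.7025
var = 1 / 49.7025 ≈ 0.020120

0.1418, 0.0201


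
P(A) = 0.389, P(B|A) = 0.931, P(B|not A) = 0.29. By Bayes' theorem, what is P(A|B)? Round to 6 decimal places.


P(A|B) = P(B|A)*P(A) / P(B), P(B) = P(B|A)*P(A) + P(B|not A)*P(not A)
P(B|A)*P(A) = 0.931 * 0.389 = 0.362159
P(B|not A)*P(not A) = 0.29 * 0.611 = 0.17719
P(B) = 0.362159 + 0.17719 = 0.539349
P(A|B) = 0.362159 / 0.539349 ≈ 0.67147431

0.671474


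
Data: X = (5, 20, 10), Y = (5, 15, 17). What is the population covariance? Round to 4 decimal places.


Cov = (1/n)*sum((xi-xbar)(yi-ybar))
n = 3, xbar = 35/3 ≈ 11.666667, ybar = 37/3 ≈ 12.333333
sum((xi-xbar)(yi-ybar)) = 190/3 ≈ 63.333333
Cov = 63.333333 / 3 = 190/9 ≈ 21.111111

21.1111


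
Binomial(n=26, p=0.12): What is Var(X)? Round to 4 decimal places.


Var = n*p*(1-p) = 26 * 0.12 * 0.88 = 2.7456

2.7456


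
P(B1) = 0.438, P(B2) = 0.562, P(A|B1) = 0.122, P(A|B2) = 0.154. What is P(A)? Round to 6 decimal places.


P(A) = P(A|B1)*P(B1) + P(A|B2)*P(B2)
P(A|B1)*P(B1) = 0.122 * 0.438 = 0.053436
P(A|B2)*P(B2) = 0.154 * 0.562 = 0.086548
P(A) = 0.053436 + 0.086548 = 0.139984

0.139984


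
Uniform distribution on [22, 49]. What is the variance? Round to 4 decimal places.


Var = (b-a)^2 / 12
(b-a)^2 = (49 - 22)^2 = 729
Var = 729/12 = 60.75

60.7500


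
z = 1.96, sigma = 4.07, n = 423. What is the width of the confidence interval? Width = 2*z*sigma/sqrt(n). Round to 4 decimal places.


width = 2*z*sigma/sqrt(n)
2*z*sigma = 2 * 1.96 * 4.07 = 15.9544
sqrt(423) ≈ 20.566964
width = 15.9544 / 20.566964 ≈ 0.775729

0.7757


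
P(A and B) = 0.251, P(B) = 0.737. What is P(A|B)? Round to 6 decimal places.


P(A|B) = P(A and B) / P(B) = 0.251 / 0.737 = 251/737 ≈ 0.34056988

0.340570


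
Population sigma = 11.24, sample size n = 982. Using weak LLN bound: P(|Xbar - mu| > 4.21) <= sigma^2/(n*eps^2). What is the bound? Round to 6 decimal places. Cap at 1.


bound = min(1, sigma^2/(n*eps^2))
sigma^2 = 11.24^2 = 126.3376
n*eps^2 = 982 * 4.21^2 = 982 * 17.7241 = 17405.0662
sigma^2/(n*eps^2) = 126.3376 / 17405.0662 ≈ 0.00725867

0.007259


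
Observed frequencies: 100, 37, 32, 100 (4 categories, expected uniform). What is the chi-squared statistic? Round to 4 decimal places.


chi2 = sum((O-E)^2/E), E = total/4
total = 269, E = 269/4 = 67.25
(100 - 67.25)^2 / 67.25 = 1072.5625 / 67.25 = 17161/1076 ≈ 15.948885
(37 - 67.25)^2 / 67.25 = 915.0625 / 67.25 = 14641/1076 ≈ 13.606877
(32 - 67.25)^2 / 67.25 = 1242.5625 / 67.25 = 19881/1076 ≈ 18.476766
(100 - 67.25)^2 / 67.25 = 1072.5625 / 67.25 = 17161/1076 ≈ 15.948885
chi2 = 17211/269 ≈ 63.981413

63.9814


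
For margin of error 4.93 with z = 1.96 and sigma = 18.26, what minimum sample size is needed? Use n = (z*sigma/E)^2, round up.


z*sigma/E = 1.96 * 18.26 / 4.93 ≈ 7.259554
(z*sigma/E)^2 ≈ 52.701121
round up: n = 53

53


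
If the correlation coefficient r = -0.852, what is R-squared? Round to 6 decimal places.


R^2 = r^2 = (-0.852)^2 = 0.725904

0.725904


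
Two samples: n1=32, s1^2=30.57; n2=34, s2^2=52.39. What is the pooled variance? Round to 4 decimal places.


sp^2 = ((n1-1)*s1^2 + (n2-1)*s2^2)/(n1+n2-2)
(n1-1)*s1^2 = 31 * 30.57 = 947.67
(n2-1)*s2^2 = 33 * 52.39 = 1728.87
numerator = 947.67 + 1728.87 = 2676.54
n1+n2-2 = 64
sp^2 = 2676.54 / 64 = 133827/3200 ≈ 41.820938

41.8209


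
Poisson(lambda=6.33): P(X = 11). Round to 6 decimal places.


P = e^(-lam) * lam^k / k!
e^(-6.33) ≈ 0.001782034
lam^k = 6.33^11 ≈ 653793818.652635
k! = 11! = 39916800
P = 0.001782034 * 653793818.652635 / 39916800 ≈ 0.029188

0.029188


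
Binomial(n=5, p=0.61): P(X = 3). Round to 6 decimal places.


P = C(n,k) * p^k * (1-p)^(n-k)
C(5,3) = 10
p^k = 0.61^3 = 0.226981
(1-p)^(n-k) = 0.39^2 = 0.1521
P = 10 * 0.226981 * 0.1521 ≈ 0.345238

0.345238


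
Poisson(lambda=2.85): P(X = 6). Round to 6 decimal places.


P = e^(-lam) * lam^k / k!
e^(-2.85) ≈ 0.05784432
lam^k = 2.85^6 ≈ 535.881988
k! = 6! = 720
P = 0.05784432 * 535.881988 / 720 ≈ 0.043052

0.043052


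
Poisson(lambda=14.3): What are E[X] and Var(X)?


E[X] = Var(X) = lambda = 14.3

14.3, 14.3


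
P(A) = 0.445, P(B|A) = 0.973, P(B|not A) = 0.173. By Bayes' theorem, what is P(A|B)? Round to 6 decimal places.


P(A|B) = P(B|A)*P(A) / P(B), P(B) = P(B|A)*P(A) + P(B|not A)*P(not A)
P(B|A)*P(A) = 0.973 * 0.445 = 0.432985
P(B|not A)*P(not A) = 0.173 * 0.555 = 0.096015
P(B) = 0.432985 + 0.096015 = 0.529
P(A|B) = 0.432985 / 0.529 ≈ 0.81849716

0.818497


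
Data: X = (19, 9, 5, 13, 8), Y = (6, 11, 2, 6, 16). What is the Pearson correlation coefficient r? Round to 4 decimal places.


r = sum((xi-xbar)(yi-ybar)) / sqrt(sum((xi-xbar)^2) * sum((yi-ybar)^2))
n = 5, xbar = 54/5 = 10.8, ybar = 41/5 = 8.2
Sxy = sum((xi-xbar)(yi-ybar)) = -13.8
Sxx = sum((xi-xbar)^2) = 116.8
Syy = sum((yi-ybar)^2) = 116.8
sqrt(Sxx*Syy) = 116.8
r = Sxy / sqrt(Sxx*Syy) = -13.8 / 116.8 = -69/584 ≈ -0.118151

-0.1182


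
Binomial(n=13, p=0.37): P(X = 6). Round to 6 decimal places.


P = C(n,k) * p^k * (1-p)^(n-k)
C(13,6) = 1716
p^k = 0.37^6 ≈ 0.002565726
(1-p)^(n-k) = 0.63^7 ≈ 0.03938981
P = 1716 * 0.002565726 * 0.03938981 ≈ 0.173425

0.173425


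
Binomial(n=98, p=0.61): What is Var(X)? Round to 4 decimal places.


Var = n*p*(1-p) = 98 * 0.61 * 0.39 = 23.3142

23.3142


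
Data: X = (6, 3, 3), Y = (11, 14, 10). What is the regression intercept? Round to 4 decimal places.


a = ybar - b*xbar, where b = sum((xi-xbar)(yi-ybar)) / sum((xi-xbar)^2)
n = 3, xbar = 12/3 = 4, ybar = 35/3 ≈ 11.666667
Sxy = sum((xi-xbar)(yi-ybar)) = -2
Sxx = sum((xi-xbar)^2) = 6
b = Sxy / Sxx = -1/3 ≈ -0.333333
a = 11.666667 - (-0.333333) * 4 = 13

13.0000


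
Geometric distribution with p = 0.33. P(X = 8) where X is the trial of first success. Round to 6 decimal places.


P = (1-p)^(k-1) * p
(1-p)^(k-1) = 0.67^7 ≈ 0.06060712
P = 0.06060712 * 0.33 ≈ 0.02000035

0.020000


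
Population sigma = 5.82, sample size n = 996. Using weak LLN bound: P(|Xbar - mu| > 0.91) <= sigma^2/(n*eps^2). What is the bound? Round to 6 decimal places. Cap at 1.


bound = min(1, sigma^2/(n*eps^2))
sigma^2 = 5.82^2 = 33.8724
n*eps^2 = 996 * 0.91^2 = 996 * 0.8281 = 824.7876
sigma^2/(n*eps^2) = 33.8724 / 824.7876 ≈ 0.04106803

0.041068


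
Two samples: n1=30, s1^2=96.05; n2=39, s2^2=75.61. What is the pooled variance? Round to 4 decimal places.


sp^2 = ((n1-1)*s1^2 + (n2-1)*s2^2)/(n1+n2-2)
(n1-1)*s1^2 = 29 * 96.05 = 2785.45
(n2-1)*s2^2 = 38 * 75.61 = 2873.18
numerator = 2785.45 + 2873.18 = 5658.63
n1+n2-2 = 67
sp^2 = 5658.63 / 67 = 565863/6700 ≈ 84.457164

84.4572


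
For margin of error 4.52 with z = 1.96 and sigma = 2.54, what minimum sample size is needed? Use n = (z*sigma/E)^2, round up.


z*sigma/E = 1.96 * 2.54 / 4.52 = 6223/5650 ≈ 1.101416
(z*sigma/E)^2 ≈ 1.213117
round up: n = 2

2


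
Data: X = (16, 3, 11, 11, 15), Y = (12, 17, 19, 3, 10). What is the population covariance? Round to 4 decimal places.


Cov = (1/n)*sum((xi-xbar)(yi-ybar))
n = 5, xbar = 56/5 = 11.2, ybar = 61/5 = 12.2
sum((xi-xbar)(yi-ybar)) = -48.2
Cov = -48.2 / 5 = -9.64

-9.6400


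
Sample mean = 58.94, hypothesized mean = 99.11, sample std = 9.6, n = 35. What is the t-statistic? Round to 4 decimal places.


t = (xbar - mu0) / (s/sqrt(n))
xbar - mu0 = 58.94 - 99.11 = -40.17
sqrt(35) ≈ 5.91607978
s/sqrt(n) = 9.6 / 5.91607978 ≈ 1.62269617
t = -40.17 / 1.62269617 ≈ -24.755096

-24.7551


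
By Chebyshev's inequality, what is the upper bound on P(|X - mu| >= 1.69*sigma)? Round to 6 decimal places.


P <= 1/k^2
k^2 = 1.69^2 = 2.8561
1/k^2 = 1 / 2.8561 ≈ 0.35012780

0.350128


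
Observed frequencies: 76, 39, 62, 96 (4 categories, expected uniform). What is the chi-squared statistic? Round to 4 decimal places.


chi2 = sum((O-E)^2/E), E = total/4
total = 273, E = 273/4 = 68.25
(76 - 68.25)^2 / 68.25 = 60.0625 / 68.25 = 961/1092 ≈ 0.880037
(39 - 68.25)^2 / 68.25 = 855.5625 / 68.25 = 351/28 ≈ 12.535714
(62 - 68.25)^2 / 68.25 = 39.0625 / 68.25 = 625/1092 ≈ 0.572344
(96 - 68.25)^2 / 68.25 = 770.0625 / 68.25 = 4107/364 ≈ 11.282967
chi2 = 6899/273 ≈ 25.271062

25.2711


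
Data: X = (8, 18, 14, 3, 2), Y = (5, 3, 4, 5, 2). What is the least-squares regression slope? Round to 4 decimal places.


b = sum((xi-xbar)(yi-ybar)) / sum((xi-xbar)^2)
n = 5, xbar = 45/5 = 9, ybar = 19/5 = 3.8
Sxy = sum((xi-xbar)(yi-ybar)) = -2
Sxx = sum((xi-xbar)^2) = 192
b = Sxy / Sxx = -1/96 ≈ -0.010417

-0.0104


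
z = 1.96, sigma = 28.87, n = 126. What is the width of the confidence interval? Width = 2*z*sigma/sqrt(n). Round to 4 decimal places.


width = 2*z*sigma/sqrt(n)
2*z*sigma = 2 * 1.96 * 28.87 = 113.1704
sqrt(126) ≈ 11.224972
width = 113.1704 / 11.224972 ≈ 10.082021

10.0820


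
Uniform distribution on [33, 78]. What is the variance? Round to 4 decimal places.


Var = (b-a)^2 / 12
(b-a)^2 = (78 - 33)^2 = 2025
Var = 2025/12 = 168.75

168.7500


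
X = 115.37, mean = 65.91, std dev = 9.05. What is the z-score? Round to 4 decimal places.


z = (X - mu) / sigma
X - mu = 115.37 - 65.91 = 49.46
z = 49.46 / 9.05 = 4946/905 ≈ 5.465193

5.4652


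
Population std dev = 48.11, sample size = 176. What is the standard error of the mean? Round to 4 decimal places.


SE = sigma / sqrt(n)
sqrt(176) ≈ 13.266499
SE = 48.11 / 13.266499 ≈ 3.626428

3.6264


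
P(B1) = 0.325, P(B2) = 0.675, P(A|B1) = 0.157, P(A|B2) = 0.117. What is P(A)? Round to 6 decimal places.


P(A) = P(A|B1)*P(B1) + P(A|B2)*P(B2)
P(A|B1)*P(B1) = 0.157 * 0.325 = 0.051025
P(A|B2)*P(B2) = 0.117 * 0.675 = 0.078975
P(A) = 0.051025 + 0.078975 = 0.13

0.130000


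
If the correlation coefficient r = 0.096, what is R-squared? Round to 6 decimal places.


R^2 = r^2 = (0.096)^2 = 0.009216

0.009216


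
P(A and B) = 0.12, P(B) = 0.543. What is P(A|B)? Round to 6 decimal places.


P(A|B) = P(A and B) / P(B) = 0.12 / 0.543 = 40/181 ≈ 0.22099448

0.220994


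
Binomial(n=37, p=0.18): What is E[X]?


E[X] = n*p = 37 * 0.18 = 6.66

6.66


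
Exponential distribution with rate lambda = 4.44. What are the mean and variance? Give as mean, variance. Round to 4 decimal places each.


mean = 1/lam, var = 1/lam^2
mean = 1 / 4.44 = 25/111 ≈ 0.225225
lam^2 = 4.44^2 = 19.7136
var = 1 / 19.7136 ≈ 0.050726

0.2252, 0.0507


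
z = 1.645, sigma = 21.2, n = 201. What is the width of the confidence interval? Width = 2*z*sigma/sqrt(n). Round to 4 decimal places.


width = 2*z*sigma/sqrt(n)
2*z*sigma = 2 * 1.645 * 21.2 = 69.748
sqrt(201) ≈ 14.177447
width = 69.748 / 14.177447 ≈ 4.919645

4.9196


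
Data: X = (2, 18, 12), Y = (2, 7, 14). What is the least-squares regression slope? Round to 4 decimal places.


b = sum((xi-xbar)(yi-ybar)) / sum((xi-xbar)^2)
n = 3, xbar = 32/3 ≈ 10.666667, ybar = 23/3 ≈ 7.666667
Sxy = sum((xi-xbar)(yi-ybar)) = 158/3 ≈ 52.666667
Sxx = sum((xi-xbar)^2) = 392/3 ≈ 130.666667
b = Sxy / Sxx = 79/196 ≈ 0.403061

0.4031


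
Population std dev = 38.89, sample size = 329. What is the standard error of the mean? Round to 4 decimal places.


SE = sigma / sqrt(n)
sqrt(329) ≈ 18.138357
SE = 38.89 / 18.138357 ≈ 2.144075

2.1441


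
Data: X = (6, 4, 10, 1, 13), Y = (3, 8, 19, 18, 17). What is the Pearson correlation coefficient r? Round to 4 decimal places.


r = sum((xi-xbar)(yi-ybar)) / sqrt(sum((xi-xbar)^2) * sum((yi-ybar)^2))
n = 5, xbar = 34/5 = 6.8, ybar = 65/5 = 13
Sxy = sum((xi-xbar)(yi-ybar)) = 37
Sxx = sum((xi-xbar)^2) = 90.8
Syy = sum((yi-ybar)^2) = 202
sqrt(Sxx*Syy) ≈ 135.431163
r = Sxy / sqrt(Sxx*Syy) = 37 / 135.431163 ≈ 0.273202

0.2732


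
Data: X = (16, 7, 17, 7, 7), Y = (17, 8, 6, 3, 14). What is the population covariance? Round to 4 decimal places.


Cov = (1/n)*sum((xi-xbar)(yi-ybar))
n = 5, xbar = 54/5 = 10.8, ybar = 48/5 = 9.6
sum((xi-xbar)(yi-ybar)) = 30.6
Cov = 30.6 / 5 = 6.12

6.1200


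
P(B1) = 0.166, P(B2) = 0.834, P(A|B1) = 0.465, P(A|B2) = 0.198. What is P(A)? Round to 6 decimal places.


P(A) = P(A|B1)*P(B1) + P(A|B2)*P(B2)
P(A|B1)*P(B1) = 0.465 * 0.166 = 0.07719
P(A|B2)*P(B2) = 0.198 * 0.834 = 0.165132
P(A) = 0.07719 + 0.165132 = 0.242322

0.242322


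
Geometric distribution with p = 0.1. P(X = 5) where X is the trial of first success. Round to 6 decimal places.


P = (1-p)^(k-1) * p
(1-p)^(k-1) = 0.9^4 = 0.6561
P = 0.6561 * 0.1 = 0.06561

0.065610


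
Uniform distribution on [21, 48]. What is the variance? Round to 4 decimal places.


Var = (b-a)^2 / 12
(b-a)^2 = (48 - 21)^2 = 729
Var = 729/12 = 60.75

60.7500


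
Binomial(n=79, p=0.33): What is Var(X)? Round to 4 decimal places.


Var = n*p*(1-p) = 79 * 0.33 * 0.67 = 17.4669

17.4669


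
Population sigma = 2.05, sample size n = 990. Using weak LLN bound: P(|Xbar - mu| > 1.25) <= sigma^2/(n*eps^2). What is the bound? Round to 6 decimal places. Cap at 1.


bound = min(1, sigma^2/(n*eps^2))
sigma^2 = 2.05^2 = 4.2025
n*eps^2 = 990 * 1.25^2 = 990 * 1.5625 = 1546.875
sigma^2/(n*eps^2) = 4.2025 / 1546.875 ≈ 0.00271677

0.002717


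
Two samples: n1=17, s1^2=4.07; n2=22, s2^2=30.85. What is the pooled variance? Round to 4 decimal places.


sp^2 = ((n1-1)*s1^2 + (n2-1)*s2^2)/(n1+n2-2)
(n1-1)*s1^2 = 16 * 4.07 = 65.12
(n2-1)*s2^2 = 21 * 30.85 = 647.85
numerator = 65.12 + 647.85 = 712.97
n1+n2-2 = 37
sp^2 = 712.97 / 37 = 71297/3700 ≈ 19.269459

19.2695


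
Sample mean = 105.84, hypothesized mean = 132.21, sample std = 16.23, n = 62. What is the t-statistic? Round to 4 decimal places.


t = (xbar - mu0) / (s/sqrt(n))
xbar - mu0 = 105.84 - 132.21 = -26.37
sqrt(62) ≈ 7.87400787
s/sqrt(n) = 16.23 / 7.87400787 ≈ 2.06121206
t = -26.37 / 2.06121206 ≈ -12.793443

-12.7934


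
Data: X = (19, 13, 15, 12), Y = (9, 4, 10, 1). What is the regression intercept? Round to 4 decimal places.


a = ybar - b*xbar, where b = sum((xi-xbar)(yi-ybar)) / sum((xi-xbar)^2)
n = 4, xbar = 59/4 = 14.75, ybar = 24/4 = 6
Sxy = sum((xi-xbar)(yi-ybar)) = 31
Sxx = sum((xi-xbar)^2) = 28.75
b = Sxy / Sxx = 124/115 ≈ 1.078261
a = 6 - 1.078261 * 14.75 = -1139/115 ≈ -9.904348

-9.9043


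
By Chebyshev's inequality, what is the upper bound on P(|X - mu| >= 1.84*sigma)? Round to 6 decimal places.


P <= 1/k^2
k^2 = 1.84^2 = 3.3856
1/k^2 = 1 / 3.3856 = 625/2116 ≈ 0.29536862

0.295369


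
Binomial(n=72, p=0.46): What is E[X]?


E[X] = n*p = 72 * 0.46 = 33.12

33.12


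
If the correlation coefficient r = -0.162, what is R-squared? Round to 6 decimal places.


R^2 = r^2 = (-0.162)^2 = 0.026244

0.026244


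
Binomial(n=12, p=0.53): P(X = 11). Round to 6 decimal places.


P = C(n,k) * p^k * (1-p)^(n-k)
C(12,11) = 12
p^k = 0.53^11 ≈ 0.0009269036
(1-p)^(n-k) = 0.47^1 = 0.47
P = 12 * 0.0009269036 * 0.47 ≈ 0.005228

0.005228


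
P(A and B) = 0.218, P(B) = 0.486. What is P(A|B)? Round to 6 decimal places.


P(A|B) = P(A and B) / P(B) = 0.218 / 0.486 = 109/243 ≈ 0.44855967

0.448560


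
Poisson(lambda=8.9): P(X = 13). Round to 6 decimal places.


P = e^(-lam) * lam^k / k!
e^(-8.9) ≈ 0.0001363889
lam^k = 8.9^13 ≈ 2198214591730.833049
k! = 13! = 6227020800
P = 0.0001363889 * 2198214591730.833049 / 6227020800 ≈ 0.048147

0.048147


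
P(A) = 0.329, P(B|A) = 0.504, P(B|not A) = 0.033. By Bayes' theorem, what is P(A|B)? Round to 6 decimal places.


P(A|B) = P(B|A)*P(A) / P(B), P(B) = P(B|A)*P(A) + P(B|not A)*P(not A)
P(B|A)*P(A) = 0.504 * 0.329 = 0.165816
P(B|not A)*P(not A) = 0.033 * 0.671 = 0.022143
P(B) = 0.165816 + 0.022143 = 0.187959
P(A|B) = 0.165816 / 0.187959 ≈ 0.88219239

0.882192


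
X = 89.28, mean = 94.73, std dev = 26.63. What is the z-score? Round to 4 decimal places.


z = (X - mu) / sigma
X - mu = 89.28 - 94.73 = -5.45
z = -5.45 / 26.63 = -545/2663 ≈ -0.204656

-0.2047


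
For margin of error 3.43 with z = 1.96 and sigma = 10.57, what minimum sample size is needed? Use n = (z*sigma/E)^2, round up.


z*sigma/E = 1.96 * 10.57 / 3.43 = 6.04
(z*sigma/E)^2 = 36.4816
round up: n = 37

37


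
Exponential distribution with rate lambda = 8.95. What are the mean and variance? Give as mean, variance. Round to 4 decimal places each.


mean = 1/lam, var = 1/lam^2
mean = 1 / 8.95 = 20/179 ≈ 0.111732
lam^2 = 8.95^2 = 80.1025
var = 1 / 80.1025 ≈ 0.012484

0.1117, 0.0125


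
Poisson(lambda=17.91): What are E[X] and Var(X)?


E[X] = Var(X) = lambda = 17.91

17.91, 17.91


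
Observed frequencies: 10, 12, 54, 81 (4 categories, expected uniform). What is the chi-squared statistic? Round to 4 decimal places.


chi2 = sum((O-E)^2/E), E = total/4
total = 157, E = 157/4 = 39.25
(10 - 39.25)^2 / 39.25 = 855.5625 / 39.25 = 13689/628 ≈ 21.797771
(12 - 39.25)^2 / 39.25 = 742.5625 / 39.25 = 11881/628 ≈ 18.918790
(54 - 39.25)^2 / 39.25 = 217.5625 / 39.25 = 3481/628 ≈ 5.542994
(81 - 39.25)^2 / 39.25 = 1743.0625 / 39.25 = 27889/628 ≈ 44.409236
chi2 = 14235/157 ≈ 90.668790

90.6688


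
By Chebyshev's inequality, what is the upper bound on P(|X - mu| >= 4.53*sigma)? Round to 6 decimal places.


P <= 1/k^2
k^2 = 4.53^2 = 20.5209
1/k^2 = 1 / 20.5209 ≈ 0.04873081

0.048731


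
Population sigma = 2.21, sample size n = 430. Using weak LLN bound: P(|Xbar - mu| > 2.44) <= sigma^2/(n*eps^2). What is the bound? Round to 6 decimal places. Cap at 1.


bound = min(1, sigma^2/(n*eps^2))
sigma^2 = 2.21^2 = 4.8841
n*eps^2 = 430 * 2.44^2 = 430 * 5.9536 = 2560.048
sigma^2/(n*eps^2) = 4.8841 / 2560.048 ≈ 0.00190782

0.001908


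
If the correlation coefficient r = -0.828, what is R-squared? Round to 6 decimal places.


R^2 = r^2 = (-0.828)^2 = 0.685584

0.685584


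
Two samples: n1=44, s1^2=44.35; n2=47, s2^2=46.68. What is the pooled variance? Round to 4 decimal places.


sp^2 = ((n1-1)*s1^2 + (n2-1)*s2^2)/(n1+n2-2)
(n1-1)*s1^2 = 43 * 44.35 = 1907.05
(n2-1)*s2^2 = 46 * 46.68 = 2147.28
numerator = 1907.05 + 2147.28 = 4054.33
n1+n2-2 = 89
sp^2 = 4054.33 / 89 = 405433/8900 ≈ 45.554270

45.5543


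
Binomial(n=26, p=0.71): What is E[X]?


E[X] = n*p = 26 * 0.71 = 18.46

18.46


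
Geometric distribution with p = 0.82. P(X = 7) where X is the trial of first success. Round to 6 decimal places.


P = (1-p)^(k-1) * p
(1-p)^(k-1) = 0.18^6 ≈ 0.00003401222
P = 0.00003401222 * 0.82 ≈ 0.00002789002

0.000028


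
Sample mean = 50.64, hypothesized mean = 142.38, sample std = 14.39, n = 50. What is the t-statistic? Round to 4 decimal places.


t = (xbar - mu0) / (s/sqrt(n))
xbar - mu0 = 50.64 - 142.38 = -91.74
sqrt(50) ≈ 7.07106781
s/sqrt(n) = 14.39 / 7.07106781 ≈ 2.03505332
t = -91.74 / 2.03505332 ≈ -45.079900

-45.0799


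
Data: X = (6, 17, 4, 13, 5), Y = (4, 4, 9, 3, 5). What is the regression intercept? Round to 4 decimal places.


a = ybar - b*xbar, where b = sum((xi-xbar)(yi-ybar)) / sum((xi-xbar)^2)
n = 5, xbar = 45/5 = 9, ybar = 25/5 = 5
Sxy = sum((xi-xbar)(yi-ybar)) = -33
Sxx = sum((xi-xbar)^2) = 130
b = Sxy / Sxx = -33/130 ≈ -0.253846
a = 5 - (-0.253846) * 9 = 947/130 ≈ 7.284615

7.2846


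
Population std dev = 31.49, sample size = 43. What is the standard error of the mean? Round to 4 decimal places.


SE = sigma / sqrt(n)
sqrt(43) ≈ 6.557439
SE = 31.49 / 6.557439 ≈ 4.802180

4.8022


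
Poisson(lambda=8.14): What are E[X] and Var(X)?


E[X] = Var(X) = lambda = 8.14

8.14, 8.14


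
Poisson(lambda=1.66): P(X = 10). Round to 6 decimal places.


P = e^(-lam) * lam^k / k!
e^(-1.66) ≈ 0.1901390
lam^k = 1.66^10 ≈ 158.884262
k! = 10! = 3628800
P = 0.1901390 * 158.884262 / 3628800 ≈ 0.000008

0.000008


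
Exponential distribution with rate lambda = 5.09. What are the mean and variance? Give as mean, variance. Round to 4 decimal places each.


mean = 1/lam, var = 1/lam^2
mean = 1 / 5.09 = 100/509 ≈ 0.196464
lam^2 = 5.09^2 = 25.9081
var = 1 / 25.9081 ≈ 0.038598

0.1965, 0.0386


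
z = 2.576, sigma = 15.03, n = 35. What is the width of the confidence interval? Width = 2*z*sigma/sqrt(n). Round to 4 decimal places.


width = 2*z*sigma/sqrt(n)
2*z*sigma = 2 * 2.576 * 15.03 = 77.43456
sqrt(35) ≈ 5.916080
width = 77.43456 / 5.916080 ≈ 13.088830

13.0888


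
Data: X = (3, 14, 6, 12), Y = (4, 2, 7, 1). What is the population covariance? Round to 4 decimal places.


Cov = (1/n)*sum((xi-xbar)(yi-ybar))
n = 4, xbar = 35/4 = 8.75, ybar = 14/4 = 3.5
sum((xi-xbar)(yi-ybar)) = -28.5
Cov = -28.5 / 4 = -7.125

-7.1250


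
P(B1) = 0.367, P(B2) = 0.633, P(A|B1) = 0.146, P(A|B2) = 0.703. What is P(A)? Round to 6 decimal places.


P(A) = P(A|B1)*P(B1) + P(A|B2)*P(B2)
P(A|B1)*P(B1) = 0.146 * 0.367 = 0.053582
P(A|B2)*P(B2) = 0.703 * 0.633 = 0.444999
P(A) = 0.053582 + 0.444999 = 0.498581

0.498581


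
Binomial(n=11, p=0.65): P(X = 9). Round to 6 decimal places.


P = C(n,k) * p^k * (1-p)^(n-k)
C(11,9) = 55
p^k = 0.65^9 ≈ 0.02071191
(1-p)^(n-k) = 0.35^2 = 0.1225
P = 55 * 0.02071191 * 0.1225 ≈ 0.139547

0.139547


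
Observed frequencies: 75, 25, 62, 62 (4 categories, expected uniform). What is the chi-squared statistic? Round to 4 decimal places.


chi2 = sum((O-E)^2/E), E = total/4
total = 224, E = 224/4 = 56
(75 - 56)^2 / 56 = 361 / 56 = 361/56 ≈ 6.446429
(25 - 56)^2 / 56 = 961 / 56 = 961/56 ≈ 17.160714
(62 - 56)^2 / 56 = 36 / 56 = 9/14 ≈ 0.642857
(62 - 56)^2 / 56 = 36 / 56 = 9/14 ≈ 0.642857
chi2 = 697/28 ≈ 24.892857

24.8929


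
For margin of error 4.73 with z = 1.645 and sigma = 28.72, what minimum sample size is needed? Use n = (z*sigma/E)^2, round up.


z*sigma/E = 1.645 * 28.72 / 4.73 ≈ 9.988245
(z*sigma/E)^2 ≈ 99.765043
round up: n = 100

100


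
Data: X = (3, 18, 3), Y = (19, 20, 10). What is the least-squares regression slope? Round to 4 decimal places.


b = sum((xi-xbar)(yi-ybar)) / sum((xi-xbar)^2)
n = 3, xbar = 24/3 = 8, ybar = 49/3 ≈ 16.333333
Sxy = sum((xi-xbar)(yi-ybar)) = 55
Sxx = sum((xi-xbar)^2) = 150
b = Sxy / Sxx = 11/30 ≈ 0.366667

0.3667


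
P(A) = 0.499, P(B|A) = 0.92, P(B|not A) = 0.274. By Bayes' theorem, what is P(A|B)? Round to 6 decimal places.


P(A|B) = P(B|A)*P(A) / P(B), P(B) = P(B|A)*P(A) + P(B|not A)*P(not A)
P(B|A)*P(A) = 0.92 * 0.499 = 0.45908
P(B|not A)*P(not A) = 0.274 * 0.501 = 0.137274
P(B) = 0.45908 + 0.137274 = 0.596354
P(A|B) = 0.45908 / 0.596354 ≈ 0.76981122

0.769811


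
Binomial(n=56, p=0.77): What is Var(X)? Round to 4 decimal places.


Var = n*p*(1-p) = 56 * 0.77 * 0.23 = 9.9176

9.9176


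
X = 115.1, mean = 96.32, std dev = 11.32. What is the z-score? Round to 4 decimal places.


z = (X - mu) / sigma
X - mu = 115.1 - 96.32 = 18.78
z = 18.78 / 11.32 = 939/566 ≈ 1.659011

1.6590


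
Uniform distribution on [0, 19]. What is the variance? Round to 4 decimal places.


Var = (b-a)^2 / 12
(b-a)^2 = (19 - 0)^2 = 361
Var = 361/12 ≈ 30.083333

30.0833


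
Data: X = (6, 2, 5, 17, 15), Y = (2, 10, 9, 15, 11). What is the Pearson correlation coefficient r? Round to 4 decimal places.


r = sum((xi-xbar)(yi-ybar)) / sqrt(sum((xi-xbar)^2) * sum((yi-ybar)^2))
n = 5, xbar = 45/5 = 9, ybar = 47/5 = 9.4
Sxy = sum((xi-xbar)(yi-ybar)) = 74
Sxx = sum((xi-xbar)^2) = 174
Syy = sum((yi-ybar)^2) = 89.2
sqrt(Sxx*Syy) ≈ 124.582503
r = Sxy / sqrt(Sxx*Syy) = 74 / 124.582503 ≈ 0.593984

0.5940


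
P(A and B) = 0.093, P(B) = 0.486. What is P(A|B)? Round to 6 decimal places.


P(A|B) = P(A and B) / P(B) = 0.093 / 0.486 = 31/162 ≈ 0.19135802

0.191358


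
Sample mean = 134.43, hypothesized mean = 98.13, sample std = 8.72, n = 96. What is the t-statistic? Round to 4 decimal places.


t = (xbar - mu0) / (s/sqrt(n))
xbar - mu0 = 134.43 - 98.13 = 36.3
sqrt(96) ≈ 9.79795897
s/sqrt(n) = 8.72 / 9.79795897 ≈ 0.88998127
t = 36.3 / 0.88998127 ≈ 40.787375

40.7874


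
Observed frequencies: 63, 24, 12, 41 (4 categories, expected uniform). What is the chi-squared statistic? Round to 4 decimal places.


chi2 = sum((O-E)^2/E), E = total/4
total = 140, E = 140/4 = 35
(63 - 35)^2 / 35 = 784 / 35 = 22.4
(24 - 35)^2 / 35 = 121 / 35 = 121/35 ≈ 3.457143
(12 - 35)^2 / 35 = 529 / 35 = 529/35 ≈ 15.114286
(41 - 35)^2 / 35 = 36 / 35 = 36/35 ≈ 1.028571
chi2 = 42

42.0000
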